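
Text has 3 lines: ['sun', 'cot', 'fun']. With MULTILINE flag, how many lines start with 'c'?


With MULTILINE flag, ^ matches the start of each line.
Lines: ['sun', 'cot', 'fun']
Checking which lines start with 'c':
  Line 1: 'sun' -> no
  Line 2: 'cot' -> MATCH
  Line 3: 'fun' -> no
Matching lines: ['cot']
Count: 1

1


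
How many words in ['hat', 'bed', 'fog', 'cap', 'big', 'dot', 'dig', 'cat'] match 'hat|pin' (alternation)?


Alternation 'hat|pin' matches either 'hat' or 'pin'.
Checking each word:
  'hat' -> MATCH
  'bed' -> no
  'fog' -> no
  'cap' -> no
  'big' -> no
  'dot' -> no
  'dig' -> no
  'cat' -> no
Matches: ['hat']
Count: 1

1


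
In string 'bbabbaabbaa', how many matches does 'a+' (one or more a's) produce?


Pattern 'a+' matches one or more consecutive a's.
String: 'bbabbaabbaa'
Scanning for runs of a:
  Match 1: 'a' (length 1)
  Match 2: 'aa' (length 2)
  Match 3: 'aa' (length 2)
Total matches: 3

3


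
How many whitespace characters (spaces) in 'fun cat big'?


\s matches whitespace characters (spaces, tabs, etc.).
Text: 'fun cat big'
This text has 3 words separated by spaces.
Number of spaces = number of words - 1 = 3 - 1 = 2

2


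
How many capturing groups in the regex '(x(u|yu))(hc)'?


To count capturing groups, count each '(' that starts a group.
Pattern: '(x(u|yu))(hc)'
Walking through the pattern:
  Position 0: '(' -> group #1
  Position 2: '(' -> group #2
  Position 9: '(' -> group #3
Total capturing groups: 3

3


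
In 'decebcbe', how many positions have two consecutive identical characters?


Looking for consecutive identical characters in 'decebcbe':
  pos 0-1: 'd' vs 'e' -> different
  pos 1-2: 'e' vs 'c' -> different
  pos 2-3: 'c' vs 'e' -> different
  pos 3-4: 'e' vs 'b' -> different
  pos 4-5: 'b' vs 'c' -> different
  pos 5-6: 'c' vs 'b' -> different
  pos 6-7: 'b' vs 'e' -> different
Consecutive identical pairs: []
Count: 0

0


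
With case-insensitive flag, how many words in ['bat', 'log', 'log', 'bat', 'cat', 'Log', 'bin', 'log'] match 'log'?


Case-insensitive matching: compare each word's lowercase form to 'log'.
  'bat' -> lower='bat' -> no
  'log' -> lower='log' -> MATCH
  'log' -> lower='log' -> MATCH
  'bat' -> lower='bat' -> no
  'cat' -> lower='cat' -> no
  'Log' -> lower='log' -> MATCH
  'bin' -> lower='bin' -> no
  'log' -> lower='log' -> MATCH
Matches: ['log', 'log', 'Log', 'log']
Count: 4

4


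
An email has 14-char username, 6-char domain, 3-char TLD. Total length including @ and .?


An email address has format: username@domain.tld
Username length: 14
'@' character: 1
Domain length: 6
'.' character: 1
TLD length: 3
Total = 14 + 1 + 6 + 1 + 3 = 25

25


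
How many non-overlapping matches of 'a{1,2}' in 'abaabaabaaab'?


Pattern 'a{1,2}' matches between 1 and 2 consecutive a's (greedy).
String: 'abaabaabaaab'
Finding runs of a's and applying greedy matching:
  Run at pos 0: 'a' (length 1)
  Run at pos 2: 'aa' (length 2)
  Run at pos 5: 'aa' (length 2)
  Run at pos 8: 'aaa' (length 3)
Matches: ['a', 'aa', 'aa', 'aa', 'a']
Count: 5

5


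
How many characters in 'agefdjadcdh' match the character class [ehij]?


Character class [ehij] matches any of: {e, h, i, j}
Scanning string 'agefdjadcdh' character by character:
  pos 0: 'a' -> no
  pos 1: 'g' -> no
  pos 2: 'e' -> MATCH
  pos 3: 'f' -> no
  pos 4: 'd' -> no
  pos 5: 'j' -> MATCH
  pos 6: 'a' -> no
  pos 7: 'd' -> no
  pos 8: 'c' -> no
  pos 9: 'd' -> no
  pos 10: 'h' -> MATCH
Total matches: 3

3


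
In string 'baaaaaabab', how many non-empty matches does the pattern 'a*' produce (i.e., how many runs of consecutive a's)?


Pattern 'a*' matches zero or more a's. We want non-empty runs of consecutive a's.
String: 'baaaaaabab'
Walking through the string to find runs of a's:
  Run 1: positions 1-6 -> 'aaaaaa'
  Run 2: positions 8-8 -> 'a'
Non-empty runs found: ['aaaaaa', 'a']
Count: 2

2


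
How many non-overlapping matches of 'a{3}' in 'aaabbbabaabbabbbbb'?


Pattern 'a{3}' matches exactly 3 consecutive a's (greedy, non-overlapping).
String: 'aaabbbabaabbabbbbb'
Scanning for runs of a's:
  Run at pos 0: 'aaa' (length 3) -> 1 match(es)
  Run at pos 6: 'a' (length 1) -> 0 match(es)
  Run at pos 8: 'aa' (length 2) -> 0 match(es)
  Run at pos 12: 'a' (length 1) -> 0 match(es)
Matches found: ['aaa']
Total: 1

1


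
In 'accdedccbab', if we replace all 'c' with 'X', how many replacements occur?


re.sub('c', 'X', text) replaces every occurrence of 'c' with 'X'.
Text: 'accdedccbab'
Scanning for 'c':
  pos 1: 'c' -> replacement #1
  pos 2: 'c' -> replacement #2
  pos 6: 'c' -> replacement #3
  pos 7: 'c' -> replacement #4
Total replacements: 4

4


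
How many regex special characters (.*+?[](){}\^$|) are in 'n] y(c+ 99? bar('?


Regex special characters are: . * + ? [ ] ( ) { } \ ^ $ |
Scanning 'n] y(c+ 99? bar(':
  pos 1: ']' -> SPECIAL
  pos 4: '(' -> SPECIAL
  pos 6: '+' -> SPECIAL
  pos 10: '?' -> SPECIAL
  pos 15: '(' -> SPECIAL
Special chars found: [']', '(', '+', '?', '(']
Total: 5

5


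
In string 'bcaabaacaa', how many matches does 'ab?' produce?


Pattern 'ab?' matches 'a' optionally followed by 'b'.
String: 'bcaabaacaa'
Scanning left to right for 'a' then checking next char:
  Match 1: 'a' (a not followed by b)
  Match 2: 'ab' (a followed by b)
  Match 3: 'a' (a not followed by b)
  Match 4: 'a' (a not followed by b)
  Match 5: 'a' (a not followed by b)
  Match 6: 'a' (a not followed by b)
Total matches: 6

6


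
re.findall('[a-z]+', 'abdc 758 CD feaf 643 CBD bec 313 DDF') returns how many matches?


Pattern '[a-z]+' finds one or more lowercase letters.
Text: 'abdc 758 CD feaf 643 CBD bec 313 DDF'
Scanning for matches:
  Match 1: 'abdc'
  Match 2: 'feaf'
  Match 3: 'bec'
Total matches: 3

3


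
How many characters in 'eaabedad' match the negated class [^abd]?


Negated class [^abd] matches any char NOT in {a, b, d}
Scanning 'eaabedad':
  pos 0: 'e' -> MATCH
  pos 1: 'a' -> no (excluded)
  pos 2: 'a' -> no (excluded)
  pos 3: 'b' -> no (excluded)
  pos 4: 'e' -> MATCH
  pos 5: 'd' -> no (excluded)
  pos 6: 'a' -> no (excluded)
  pos 7: 'd' -> no (excluded)
Total matches: 2

2


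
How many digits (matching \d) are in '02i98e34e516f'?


\d matches any digit 0-9.
Scanning '02i98e34e516f':
  pos 0: '0' -> DIGIT
  pos 1: '2' -> DIGIT
  pos 3: '9' -> DIGIT
  pos 4: '8' -> DIGIT
  pos 6: '3' -> DIGIT
  pos 7: '4' -> DIGIT
  pos 9: '5' -> DIGIT
  pos 10: '1' -> DIGIT
  pos 11: '6' -> DIGIT
Digits found: ['0', '2', '9', '8', '3', '4', '5', '1', '6']
Total: 9

9


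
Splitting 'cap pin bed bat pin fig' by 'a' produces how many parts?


Splitting by 'a' breaks the string at each occurrence of the separator.
Text: 'cap pin bed bat pin fig'
Parts after split:
  Part 1: 'c'
  Part 2: 'p pin bed b'
  Part 3: 't pin fig'
Total parts: 3

3


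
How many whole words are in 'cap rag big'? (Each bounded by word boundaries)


Word boundaries (\b) mark the start/end of each word.
Text: 'cap rag big'
Splitting by whitespace:
  Word 1: 'cap'
  Word 2: 'rag'
  Word 3: 'big'
Total whole words: 3

3


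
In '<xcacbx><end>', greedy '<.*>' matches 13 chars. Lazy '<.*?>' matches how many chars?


Greedy '<.*>' tries to match as MUCH as possible.
Lazy '<.*?>' tries to match as LITTLE as possible.

String: '<xcacbx><end>'
Greedy '<.*>' starts at first '<' and extends to the LAST '>': '<xcacbx><end>' (13 chars)
Lazy '<.*?>' starts at first '<' and stops at the FIRST '>': '<xcacbx>' (8 chars)

8


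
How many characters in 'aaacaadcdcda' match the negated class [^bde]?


Negated class [^bde] matches any char NOT in {b, d, e}
Scanning 'aaacaadcdcda':
  pos 0: 'a' -> MATCH
  pos 1: 'a' -> MATCH
  pos 2: 'a' -> MATCH
  pos 3: 'c' -> MATCH
  pos 4: 'a' -> MATCH
  pos 5: 'a' -> MATCH
  pos 6: 'd' -> no (excluded)
  pos 7: 'c' -> MATCH
  pos 8: 'd' -> no (excluded)
  pos 9: 'c' -> MATCH
  pos 10: 'd' -> no (excluded)
  pos 11: 'a' -> MATCH
Total matches: 9

9


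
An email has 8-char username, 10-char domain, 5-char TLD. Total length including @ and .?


An email address has format: username@domain.tld
Username length: 8
'@' character: 1
Domain length: 10
'.' character: 1
TLD length: 5
Total = 8 + 1 + 10 + 1 + 5 = 25

25


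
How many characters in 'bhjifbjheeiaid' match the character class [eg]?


Character class [eg] matches any of: {e, g}
Scanning string 'bhjifbjheeiaid' character by character:
  pos 0: 'b' -> no
  pos 1: 'h' -> no
  pos 2: 'j' -> no
  pos 3: 'i' -> no
  pos 4: 'f' -> no
  pos 5: 'b' -> no
  pos 6: 'j' -> no
  pos 7: 'h' -> no
  pos 8: 'e' -> MATCH
  pos 9: 'e' -> MATCH
  pos 10: 'i' -> no
  pos 11: 'a' -> no
  pos 12: 'i' -> no
  pos 13: 'd' -> no
Total matches: 2

2


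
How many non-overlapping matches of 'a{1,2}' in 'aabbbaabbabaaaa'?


Pattern 'a{1,2}' matches between 1 and 2 consecutive a's (greedy).
String: 'aabbbaabbabaaaa'
Finding runs of a's and applying greedy matching:
  Run at pos 0: 'aa' (length 2)
  Run at pos 5: 'aa' (length 2)
  Run at pos 9: 'a' (length 1)
  Run at pos 11: 'aaaa' (length 4)
Matches: ['aa', 'aa', 'a', 'aa', 'aa']
Count: 5

5


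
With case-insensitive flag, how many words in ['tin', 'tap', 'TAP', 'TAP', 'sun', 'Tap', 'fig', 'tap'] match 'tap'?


Case-insensitive matching: compare each word's lowercase form to 'tap'.
  'tin' -> lower='tin' -> no
  'tap' -> lower='tap' -> MATCH
  'TAP' -> lower='tap' -> MATCH
  'TAP' -> lower='tap' -> MATCH
  'sun' -> lower='sun' -> no
  'Tap' -> lower='tap' -> MATCH
  'fig' -> lower='fig' -> no
  'tap' -> lower='tap' -> MATCH
Matches: ['tap', 'TAP', 'TAP', 'Tap', 'tap']
Count: 5

5


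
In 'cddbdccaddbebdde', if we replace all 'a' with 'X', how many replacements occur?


re.sub('a', 'X', text) replaces every occurrence of 'a' with 'X'.
Text: 'cddbdccaddbebdde'
Scanning for 'a':
  pos 7: 'a' -> replacement #1
Total replacements: 1

1


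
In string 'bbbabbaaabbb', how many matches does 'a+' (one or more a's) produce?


Pattern 'a+' matches one or more consecutive a's.
String: 'bbbabbaaabbb'
Scanning for runs of a:
  Match 1: 'a' (length 1)
  Match 2: 'aaa' (length 3)
Total matches: 2

2


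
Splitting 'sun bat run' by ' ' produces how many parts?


Splitting by ' ' breaks the string at each occurrence of the separator.
Text: 'sun bat run'
Parts after split:
  Part 1: 'sun'
  Part 2: 'bat'
  Part 3: 'run'
Total parts: 3

3


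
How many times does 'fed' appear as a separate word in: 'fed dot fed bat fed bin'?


Scanning each word for exact match 'fed':
  Word 1: 'fed' -> MATCH
  Word 2: 'dot' -> no
  Word 3: 'fed' -> MATCH
  Word 4: 'bat' -> no
  Word 5: 'fed' -> MATCH
  Word 6: 'bin' -> no
Total matches: 3

3


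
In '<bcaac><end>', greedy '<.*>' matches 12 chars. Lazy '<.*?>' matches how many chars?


Greedy '<.*>' tries to match as MUCH as possible.
Lazy '<.*?>' tries to match as LITTLE as possible.

String: '<bcaac><end>'
Greedy '<.*>' starts at first '<' and extends to the LAST '>': '<bcaac><end>' (12 chars)
Lazy '<.*?>' starts at first '<' and stops at the FIRST '>': '<bcaac>' (7 chars)

7


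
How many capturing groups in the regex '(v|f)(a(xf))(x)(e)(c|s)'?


To count capturing groups, count each '(' that starts a group.
Pattern: '(v|f)(a(xf))(x)(e)(c|s)'
Walking through the pattern:
  Position 0: '(' -> group #1
  Position 5: '(' -> group #2
  Position 7: '(' -> group #3
  Position 12: '(' -> group #4
  Position 15: '(' -> group #5
  Position 18: '(' -> group #6
Total capturing groups: 6

6


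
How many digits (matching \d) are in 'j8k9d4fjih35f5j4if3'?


\d matches any digit 0-9.
Scanning 'j8k9d4fjih35f5j4if3':
  pos 1: '8' -> DIGIT
  pos 3: '9' -> DIGIT
  pos 5: '4' -> DIGIT
  pos 10: '3' -> DIGIT
  pos 11: '5' -> DIGIT
  pos 13: '5' -> DIGIT
  pos 15: '4' -> DIGIT
  pos 18: '3' -> DIGIT
Digits found: ['8', '9', '4', '3', '5', '5', '4', '3']
Total: 8

8


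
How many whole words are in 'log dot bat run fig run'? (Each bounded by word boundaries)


Word boundaries (\b) mark the start/end of each word.
Text: 'log dot bat run fig run'
Splitting by whitespace:
  Word 1: 'log'
  Word 2: 'dot'
  Word 3: 'bat'
  Word 4: 'run'
  Word 5: 'fig'
  Word 6: 'run'
Total whole words: 6

6


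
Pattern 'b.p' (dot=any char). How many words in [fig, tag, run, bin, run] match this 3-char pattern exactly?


Pattern 'b.p' means: starts with 'b', any single char, ends with 'p'.
Checking each word (must be exactly 3 chars):
  'fig' (len=3): no
  'tag' (len=3): no
  'run' (len=3): no
  'bin' (len=3): no
  'run' (len=3): no
Matching words: []
Total: 0

0


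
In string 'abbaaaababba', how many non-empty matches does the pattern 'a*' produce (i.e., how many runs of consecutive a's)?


Pattern 'a*' matches zero or more a's. We want non-empty runs of consecutive a's.
String: 'abbaaaababba'
Walking through the string to find runs of a's:
  Run 1: positions 0-0 -> 'a'
  Run 2: positions 3-6 -> 'aaaa'
  Run 3: positions 8-8 -> 'a'
  Run 4: positions 11-11 -> 'a'
Non-empty runs found: ['a', 'aaaa', 'a', 'a']
Count: 4

4


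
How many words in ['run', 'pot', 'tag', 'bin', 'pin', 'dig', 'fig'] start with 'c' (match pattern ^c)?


Pattern ^c anchors to start of word. Check which words begin with 'c':
  'run' -> no
  'pot' -> no
  'tag' -> no
  'bin' -> no
  'pin' -> no
  'dig' -> no
  'fig' -> no
Matching words: []
Count: 0

0


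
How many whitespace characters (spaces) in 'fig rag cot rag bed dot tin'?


\s matches whitespace characters (spaces, tabs, etc.).
Text: 'fig rag cot rag bed dot tin'
This text has 7 words separated by spaces.
Number of spaces = number of words - 1 = 7 - 1 = 6

6


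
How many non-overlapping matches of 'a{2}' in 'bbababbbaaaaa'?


Pattern 'a{2}' matches exactly 2 consecutive a's (greedy, non-overlapping).
String: 'bbababbbaaaaa'
Scanning for runs of a's:
  Run at pos 2: 'a' (length 1) -> 0 match(es)
  Run at pos 4: 'a' (length 1) -> 0 match(es)
  Run at pos 8: 'aaaaa' (length 5) -> 2 match(es)
Matches found: ['aa', 'aa']
Total: 2

2


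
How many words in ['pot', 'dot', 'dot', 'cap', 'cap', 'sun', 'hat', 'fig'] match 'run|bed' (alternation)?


Alternation 'run|bed' matches either 'run' or 'bed'.
Checking each word:
  'pot' -> no
  'dot' -> no
  'dot' -> no
  'cap' -> no
  'cap' -> no
  'sun' -> no
  'hat' -> no
  'fig' -> no
Matches: []
Count: 0

0


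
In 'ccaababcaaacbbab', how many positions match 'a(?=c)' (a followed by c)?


Lookahead 'a(?=c)' matches 'a' only when followed by 'c'.
String: 'ccaababcaaacbbab'
Checking each position where char is 'a':
  pos 2: 'a' -> no (next='a')
  pos 3: 'a' -> no (next='b')
  pos 5: 'a' -> no (next='b')
  pos 8: 'a' -> no (next='a')
  pos 9: 'a' -> no (next='a')
  pos 10: 'a' -> MATCH (next='c')
  pos 14: 'a' -> no (next='b')
Matching positions: [10]
Count: 1

1


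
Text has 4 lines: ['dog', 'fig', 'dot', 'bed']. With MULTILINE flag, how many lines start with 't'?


With MULTILINE flag, ^ matches the start of each line.
Lines: ['dog', 'fig', 'dot', 'bed']
Checking which lines start with 't':
  Line 1: 'dog' -> no
  Line 2: 'fig' -> no
  Line 3: 'dot' -> no
  Line 4: 'bed' -> no
Matching lines: []
Count: 0

0


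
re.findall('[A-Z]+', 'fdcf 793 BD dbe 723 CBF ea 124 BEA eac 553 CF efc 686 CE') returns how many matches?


Pattern '[A-Z]+' finds one or more uppercase letters.
Text: 'fdcf 793 BD dbe 723 CBF ea 124 BEA eac 553 CF efc 686 CE'
Scanning for matches:
  Match 1: 'BD'
  Match 2: 'CBF'
  Match 3: 'BEA'
  Match 4: 'CF'
  Match 5: 'CE'
Total matches: 5

5


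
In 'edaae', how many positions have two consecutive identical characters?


Looking for consecutive identical characters in 'edaae':
  pos 0-1: 'e' vs 'd' -> different
  pos 1-2: 'd' vs 'a' -> different
  pos 2-3: 'a' vs 'a' -> MATCH ('aa')
  pos 3-4: 'a' vs 'e' -> different
Consecutive identical pairs: ['aa']
Count: 1

1


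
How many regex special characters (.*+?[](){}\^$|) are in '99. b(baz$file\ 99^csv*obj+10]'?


Regex special characters are: . * + ? [ ] ( ) { } \ ^ $ |
Scanning '99. b(baz$file\ 99^csv*obj+10]':
  pos 2: '.' -> SPECIAL
  pos 5: '(' -> SPECIAL
  pos 9: '$' -> SPECIAL
  pos 14: '\' -> SPECIAL
  pos 18: '^' -> SPECIAL
  pos 22: '*' -> SPECIAL
  pos 26: '+' -> SPECIAL
  pos 29: ']' -> SPECIAL
Special chars found: ['.', '(', '$', '\\', '^', '*', '+', ']']
Total: 8

8


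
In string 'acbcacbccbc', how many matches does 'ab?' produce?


Pattern 'ab?' matches 'a' optionally followed by 'b'.
String: 'acbcacbccbc'
Scanning left to right for 'a' then checking next char:
  Match 1: 'a' (a not followed by b)
  Match 2: 'a' (a not followed by b)
Total matches: 2

2


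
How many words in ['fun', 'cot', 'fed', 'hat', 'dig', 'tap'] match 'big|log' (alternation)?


Alternation 'big|log' matches either 'big' or 'log'.
Checking each word:
  'fun' -> no
  'cot' -> no
  'fed' -> no
  'hat' -> no
  'dig' -> no
  'tap' -> no
Matches: []
Count: 0

0


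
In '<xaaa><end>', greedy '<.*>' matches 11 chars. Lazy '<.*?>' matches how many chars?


Greedy '<.*>' tries to match as MUCH as possible.
Lazy '<.*?>' tries to match as LITTLE as possible.

String: '<xaaa><end>'
Greedy '<.*>' starts at first '<' and extends to the LAST '>': '<xaaa><end>' (11 chars)
Lazy '<.*?>' starts at first '<' and stops at the FIRST '>': '<xaaa>' (6 chars)

6


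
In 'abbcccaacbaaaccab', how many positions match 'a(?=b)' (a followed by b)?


Lookahead 'a(?=b)' matches 'a' only when followed by 'b'.
String: 'abbcccaacbaaaccab'
Checking each position where char is 'a':
  pos 0: 'a' -> MATCH (next='b')
  pos 6: 'a' -> no (next='a')
  pos 7: 'a' -> no (next='c')
  pos 10: 'a' -> no (next='a')
  pos 11: 'a' -> no (next='a')
  pos 12: 'a' -> no (next='c')
  pos 15: 'a' -> MATCH (next='b')
Matching positions: [0, 15]
Count: 2

2


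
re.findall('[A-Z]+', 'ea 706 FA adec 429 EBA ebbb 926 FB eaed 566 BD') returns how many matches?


Pattern '[A-Z]+' finds one or more uppercase letters.
Text: 'ea 706 FA adec 429 EBA ebbb 926 FB eaed 566 BD'
Scanning for matches:
  Match 1: 'FA'
  Match 2: 'EBA'
  Match 3: 'FB'
  Match 4: 'BD'
Total matches: 4

4


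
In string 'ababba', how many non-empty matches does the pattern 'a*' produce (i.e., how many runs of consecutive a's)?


Pattern 'a*' matches zero or more a's. We want non-empty runs of consecutive a's.
String: 'ababba'
Walking through the string to find runs of a's:
  Run 1: positions 0-0 -> 'a'
  Run 2: positions 2-2 -> 'a'
  Run 3: positions 5-5 -> 'a'
Non-empty runs found: ['a', 'a', 'a']
Count: 3

3


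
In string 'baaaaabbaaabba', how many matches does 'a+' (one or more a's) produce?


Pattern 'a+' matches one or more consecutive a's.
String: 'baaaaabbaaabba'
Scanning for runs of a:
  Match 1: 'aaaaa' (length 5)
  Match 2: 'aaa' (length 3)
  Match 3: 'a' (length 1)
Total matches: 3

3


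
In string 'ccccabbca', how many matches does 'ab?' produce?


Pattern 'ab?' matches 'a' optionally followed by 'b'.
String: 'ccccabbca'
Scanning left to right for 'a' then checking next char:
  Match 1: 'ab' (a followed by b)
  Match 2: 'a' (a not followed by b)
Total matches: 2

2


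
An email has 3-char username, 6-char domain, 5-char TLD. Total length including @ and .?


An email address has format: username@domain.tld
Username length: 3
'@' character: 1
Domain length: 6
'.' character: 1
TLD length: 5
Total = 3 + 1 + 6 + 1 + 5 = 16

16


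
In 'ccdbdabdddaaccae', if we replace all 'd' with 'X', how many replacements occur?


re.sub('d', 'X', text) replaces every occurrence of 'd' with 'X'.
Text: 'ccdbdabdddaaccae'
Scanning for 'd':
  pos 2: 'd' -> replacement #1
  pos 4: 'd' -> replacement #2
  pos 7: 'd' -> replacement #3
  pos 8: 'd' -> replacement #4
  pos 9: 'd' -> replacement #5
Total replacements: 5

5


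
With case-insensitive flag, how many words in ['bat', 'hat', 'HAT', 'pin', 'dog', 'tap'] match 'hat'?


Case-insensitive matching: compare each word's lowercase form to 'hat'.
  'bat' -> lower='bat' -> no
  'hat' -> lower='hat' -> MATCH
  'HAT' -> lower='hat' -> MATCH
  'pin' -> lower='pin' -> no
  'dog' -> lower='dog' -> no
  'tap' -> lower='tap' -> no
Matches: ['hat', 'HAT']
Count: 2

2


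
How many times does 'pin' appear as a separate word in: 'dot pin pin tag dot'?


Scanning each word for exact match 'pin':
  Word 1: 'dot' -> no
  Word 2: 'pin' -> MATCH
  Word 3: 'pin' -> MATCH
  Word 4: 'tag' -> no
  Word 5: 'dot' -> no
Total matches: 2

2


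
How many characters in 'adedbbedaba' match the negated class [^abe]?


Negated class [^abe] matches any char NOT in {a, b, e}
Scanning 'adedbbedaba':
  pos 0: 'a' -> no (excluded)
  pos 1: 'd' -> MATCH
  pos 2: 'e' -> no (excluded)
  pos 3: 'd' -> MATCH
  pos 4: 'b' -> no (excluded)
  pos 5: 'b' -> no (excluded)
  pos 6: 'e' -> no (excluded)
  pos 7: 'd' -> MATCH
  pos 8: 'a' -> no (excluded)
  pos 9: 'b' -> no (excluded)
  pos 10: 'a' -> no (excluded)
Total matches: 3

3


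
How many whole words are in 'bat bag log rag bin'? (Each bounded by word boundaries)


Word boundaries (\b) mark the start/end of each word.
Text: 'bat bag log rag bin'
Splitting by whitespace:
  Word 1: 'bat'
  Word 2: 'bag'
  Word 3: 'log'
  Word 4: 'rag'
  Word 5: 'bin'
Total whole words: 5

5


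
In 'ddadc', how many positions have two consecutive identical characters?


Looking for consecutive identical characters in 'ddadc':
  pos 0-1: 'd' vs 'd' -> MATCH ('dd')
  pos 1-2: 'd' vs 'a' -> different
  pos 2-3: 'a' vs 'd' -> different
  pos 3-4: 'd' vs 'c' -> different
Consecutive identical pairs: ['dd']
Count: 1

1


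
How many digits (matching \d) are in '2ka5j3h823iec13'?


\d matches any digit 0-9.
Scanning '2ka5j3h823iec13':
  pos 0: '2' -> DIGIT
  pos 3: '5' -> DIGIT
  pos 5: '3' -> DIGIT
  pos 7: '8' -> DIGIT
  pos 8: '2' -> DIGIT
  pos 9: '3' -> DIGIT
  pos 13: '1' -> DIGIT
  pos 14: '3' -> DIGIT
Digits found: ['2', '5', '3', '8', '2', '3', '1', '3']
Total: 8

8


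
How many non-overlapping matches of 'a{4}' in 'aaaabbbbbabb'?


Pattern 'a{4}' matches exactly 4 consecutive a's (greedy, non-overlapping).
String: 'aaaabbbbbabb'
Scanning for runs of a's:
  Run at pos 0: 'aaaa' (length 4) -> 1 match(es)
  Run at pos 9: 'a' (length 1) -> 0 match(es)
Matches found: ['aaaa']
Total: 1

1


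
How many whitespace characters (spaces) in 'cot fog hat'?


\s matches whitespace characters (spaces, tabs, etc.).
Text: 'cot fog hat'
This text has 3 words separated by spaces.
Number of spaces = number of words - 1 = 3 - 1 = 2

2


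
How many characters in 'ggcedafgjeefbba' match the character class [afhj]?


Character class [afhj] matches any of: {a, f, h, j}
Scanning string 'ggcedafgjeefbba' character by character:
  pos 0: 'g' -> no
  pos 1: 'g' -> no
  pos 2: 'c' -> no
  pos 3: 'e' -> no
  pos 4: 'd' -> no
  pos 5: 'a' -> MATCH
  pos 6: 'f' -> MATCH
  pos 7: 'g' -> no
  pos 8: 'j' -> MATCH
  pos 9: 'e' -> no
  pos 10: 'e' -> no
  pos 11: 'f' -> MATCH
  pos 12: 'b' -> no
  pos 13: 'b' -> no
  pos 14: 'a' -> MATCH
Total matches: 5

5


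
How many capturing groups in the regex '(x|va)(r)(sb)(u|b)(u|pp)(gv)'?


To count capturing groups, count each '(' that starts a group.
Pattern: '(x|va)(r)(sb)(u|b)(u|pp)(gv)'
Walking through the pattern:
  Position 0: '(' -> group #1
  Position 6: '(' -> group #2
  Position 9: '(' -> group #3
  Position 13: '(' -> group #4
  Position 18: '(' -> group #5
  Position 24: '(' -> group #6
Total capturing groups: 6

6


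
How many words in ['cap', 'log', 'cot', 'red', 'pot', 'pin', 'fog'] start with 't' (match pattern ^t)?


Pattern ^t anchors to start of word. Check which words begin with 't':
  'cap' -> no
  'log' -> no
  'cot' -> no
  'red' -> no
  'pot' -> no
  'pin' -> no
  'fog' -> no
Matching words: []
Count: 0

0


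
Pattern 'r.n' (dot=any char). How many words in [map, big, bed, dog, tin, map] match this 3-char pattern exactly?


Pattern 'r.n' means: starts with 'r', any single char, ends with 'n'.
Checking each word (must be exactly 3 chars):
  'map' (len=3): no
  'big' (len=3): no
  'bed' (len=3): no
  'dog' (len=3): no
  'tin' (len=3): no
  'map' (len=3): no
Matching words: []
Total: 0

0


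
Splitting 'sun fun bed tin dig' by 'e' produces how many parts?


Splitting by 'e' breaks the string at each occurrence of the separator.
Text: 'sun fun bed tin dig'
Parts after split:
  Part 1: 'sun fun b'
  Part 2: 'd tin dig'
Total parts: 2

2


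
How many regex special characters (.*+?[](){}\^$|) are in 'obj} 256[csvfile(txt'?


Regex special characters are: . * + ? [ ] ( ) { } \ ^ $ |
Scanning 'obj} 256[csvfile(txt':
  pos 3: '}' -> SPECIAL
  pos 8: '[' -> SPECIAL
  pos 16: '(' -> SPECIAL
Special chars found: ['}', '[', '(']
Total: 3

3


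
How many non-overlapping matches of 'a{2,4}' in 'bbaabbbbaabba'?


Pattern 'a{2,4}' matches between 2 and 4 consecutive a's (greedy).
String: 'bbaabbbbaabba'
Finding runs of a's and applying greedy matching:
  Run at pos 2: 'aa' (length 2)
  Run at pos 8: 'aa' (length 2)
  Run at pos 12: 'a' (length 1)
Matches: ['aa', 'aa']
Count: 2

2


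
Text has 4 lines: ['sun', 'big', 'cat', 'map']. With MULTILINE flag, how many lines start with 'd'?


With MULTILINE flag, ^ matches the start of each line.
Lines: ['sun', 'big', 'cat', 'map']
Checking which lines start with 'd':
  Line 1: 'sun' -> no
  Line 2: 'big' -> no
  Line 3: 'cat' -> no
  Line 4: 'map' -> no
Matching lines: []
Count: 0

0


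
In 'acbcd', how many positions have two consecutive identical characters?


Looking for consecutive identical characters in 'acbcd':
  pos 0-1: 'a' vs 'c' -> different
  pos 1-2: 'c' vs 'b' -> different
  pos 2-3: 'b' vs 'c' -> different
  pos 3-4: 'c' vs 'd' -> different
Consecutive identical pairs: []
Count: 0

0


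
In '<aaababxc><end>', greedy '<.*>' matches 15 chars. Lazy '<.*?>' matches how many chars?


Greedy '<.*>' tries to match as MUCH as possible.
Lazy '<.*?>' tries to match as LITTLE as possible.

String: '<aaababxc><end>'
Greedy '<.*>' starts at first '<' and extends to the LAST '>': '<aaababxc><end>' (15 chars)
Lazy '<.*?>' starts at first '<' and stops at the FIRST '>': '<aaababxc>' (10 chars)

10


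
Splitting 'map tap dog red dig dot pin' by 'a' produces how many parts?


Splitting by 'a' breaks the string at each occurrence of the separator.
Text: 'map tap dog red dig dot pin'
Parts after split:
  Part 1: 'm'
  Part 2: 'p t'
  Part 3: 'p dog red dig dot pin'
Total parts: 3

3


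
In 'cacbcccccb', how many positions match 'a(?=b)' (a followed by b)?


Lookahead 'a(?=b)' matches 'a' only when followed by 'b'.
String: 'cacbcccccb'
Checking each position where char is 'a':
  pos 1: 'a' -> no (next='c')
Matching positions: []
Count: 0

0


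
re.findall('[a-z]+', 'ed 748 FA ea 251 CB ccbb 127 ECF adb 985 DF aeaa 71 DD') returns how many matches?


Pattern '[a-z]+' finds one or more lowercase letters.
Text: 'ed 748 FA ea 251 CB ccbb 127 ECF adb 985 DF aeaa 71 DD'
Scanning for matches:
  Match 1: 'ed'
  Match 2: 'ea'
  Match 3: 'ccbb'
  Match 4: 'adb'
  Match 5: 'aeaa'
Total matches: 5

5


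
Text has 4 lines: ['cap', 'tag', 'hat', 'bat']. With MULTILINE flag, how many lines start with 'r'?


With MULTILINE flag, ^ matches the start of each line.
Lines: ['cap', 'tag', 'hat', 'bat']
Checking which lines start with 'r':
  Line 1: 'cap' -> no
  Line 2: 'tag' -> no
  Line 3: 'hat' -> no
  Line 4: 'bat' -> no
Matching lines: []
Count: 0

0


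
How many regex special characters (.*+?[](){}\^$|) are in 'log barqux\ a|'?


Regex special characters are: . * + ? [ ] ( ) { } \ ^ $ |
Scanning 'log barqux\ a|':
  pos 10: '\' -> SPECIAL
  pos 13: '|' -> SPECIAL
Special chars found: ['\\', '|']
Total: 2

2


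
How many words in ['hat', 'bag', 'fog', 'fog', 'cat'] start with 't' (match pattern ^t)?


Pattern ^t anchors to start of word. Check which words begin with 't':
  'hat' -> no
  'bag' -> no
  'fog' -> no
  'fog' -> no
  'cat' -> no
Matching words: []
Count: 0

0


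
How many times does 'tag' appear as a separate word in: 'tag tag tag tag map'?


Scanning each word for exact match 'tag':
  Word 1: 'tag' -> MATCH
  Word 2: 'tag' -> MATCH
  Word 3: 'tag' -> MATCH
  Word 4: 'tag' -> MATCH
  Word 5: 'map' -> no
Total matches: 4

4


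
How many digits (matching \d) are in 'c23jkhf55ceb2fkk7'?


\d matches any digit 0-9.
Scanning 'c23jkhf55ceb2fkk7':
  pos 1: '2' -> DIGIT
  pos 2: '3' -> DIGIT
  pos 7: '5' -> DIGIT
  pos 8: '5' -> DIGIT
  pos 12: '2' -> DIGIT
  pos 16: '7' -> DIGIT
Digits found: ['2', '3', '5', '5', '2', '7']
Total: 6

6


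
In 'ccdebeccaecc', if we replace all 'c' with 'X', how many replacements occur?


re.sub('c', 'X', text) replaces every occurrence of 'c' with 'X'.
Text: 'ccdebeccaecc'
Scanning for 'c':
  pos 0: 'c' -> replacement #1
  pos 1: 'c' -> replacement #2
  pos 6: 'c' -> replacement #3
  pos 7: 'c' -> replacement #4
  pos 10: 'c' -> replacement #5
  pos 11: 'c' -> replacement #6
Total replacements: 6

6


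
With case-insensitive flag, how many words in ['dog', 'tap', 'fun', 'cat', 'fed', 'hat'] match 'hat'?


Case-insensitive matching: compare each word's lowercase form to 'hat'.
  'dog' -> lower='dog' -> no
  'tap' -> lower='tap' -> no
  'fun' -> lower='fun' -> no
  'cat' -> lower='cat' -> no
  'fed' -> lower='fed' -> no
  'hat' -> lower='hat' -> MATCH
Matches: ['hat']
Count: 1

1


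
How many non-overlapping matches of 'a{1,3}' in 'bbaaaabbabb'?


Pattern 'a{1,3}' matches between 1 and 3 consecutive a's (greedy).
String: 'bbaaaabbabb'
Finding runs of a's and applying greedy matching:
  Run at pos 2: 'aaaa' (length 4)
  Run at pos 8: 'a' (length 1)
Matches: ['aaa', 'a', 'a']
Count: 3

3


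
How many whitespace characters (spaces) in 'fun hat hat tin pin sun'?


\s matches whitespace characters (spaces, tabs, etc.).
Text: 'fun hat hat tin pin sun'
This text has 6 words separated by spaces.
Number of spaces = number of words - 1 = 6 - 1 = 5

5


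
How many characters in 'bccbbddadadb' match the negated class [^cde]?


Negated class [^cde] matches any char NOT in {c, d, e}
Scanning 'bccbbddadadb':
  pos 0: 'b' -> MATCH
  pos 1: 'c' -> no (excluded)
  pos 2: 'c' -> no (excluded)
  pos 3: 'b' -> MATCH
  pos 4: 'b' -> MATCH
  pos 5: 'd' -> no (excluded)
  pos 6: 'd' -> no (excluded)
  pos 7: 'a' -> MATCH
  pos 8: 'd' -> no (excluded)
  pos 9: 'a' -> MATCH
  pos 10: 'd' -> no (excluded)
  pos 11: 'b' -> MATCH
Total matches: 6

6


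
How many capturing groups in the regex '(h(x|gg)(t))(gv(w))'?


To count capturing groups, count each '(' that starts a group.
Pattern: '(h(x|gg)(t))(gv(w))'
Walking through the pattern:
  Position 0: '(' -> group #1
  Position 2: '(' -> group #2
  Position 8: '(' -> group #3
  Position 12: '(' -> group #4
  Position 15: '(' -> group #5
Total capturing groups: 5

5


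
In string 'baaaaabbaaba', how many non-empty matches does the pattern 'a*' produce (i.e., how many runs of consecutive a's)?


Pattern 'a*' matches zero or more a's. We want non-empty runs of consecutive a's.
String: 'baaaaabbaaba'
Walking through the string to find runs of a's:
  Run 1: positions 1-5 -> 'aaaaa'
  Run 2: positions 8-9 -> 'aa'
  Run 3: positions 11-11 -> 'a'
Non-empty runs found: ['aaaaa', 'aa', 'a']
Count: 3

3


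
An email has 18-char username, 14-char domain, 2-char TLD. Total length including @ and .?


An email address has format: username@domain.tld
Username length: 18
'@' character: 1
Domain length: 14
'.' character: 1
TLD length: 2
Total = 18 + 1 + 14 + 1 + 2 = 36

36


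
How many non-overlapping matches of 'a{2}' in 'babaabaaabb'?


Pattern 'a{2}' matches exactly 2 consecutive a's (greedy, non-overlapping).
String: 'babaabaaabb'
Scanning for runs of a's:
  Run at pos 1: 'a' (length 1) -> 0 match(es)
  Run at pos 3: 'aa' (length 2) -> 1 match(es)
  Run at pos 6: 'aaa' (length 3) -> 1 match(es)
Matches found: ['aa', 'aa']
Total: 2

2


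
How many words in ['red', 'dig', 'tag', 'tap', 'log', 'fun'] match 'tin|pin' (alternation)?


Alternation 'tin|pin' matches either 'tin' or 'pin'.
Checking each word:
  'red' -> no
  'dig' -> no
  'tag' -> no
  'tap' -> no
  'log' -> no
  'fun' -> no
Matches: []
Count: 0

0


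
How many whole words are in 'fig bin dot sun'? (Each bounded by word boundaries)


Word boundaries (\b) mark the start/end of each word.
Text: 'fig bin dot sun'
Splitting by whitespace:
  Word 1: 'fig'
  Word 2: 'bin'
  Word 3: 'dot'
  Word 4: 'sun'
Total whole words: 4

4


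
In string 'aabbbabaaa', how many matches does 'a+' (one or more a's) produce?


Pattern 'a+' matches one or more consecutive a's.
String: 'aabbbabaaa'
Scanning for runs of a:
  Match 1: 'aa' (length 2)
  Match 2: 'a' (length 1)
  Match 3: 'aaa' (length 3)
Total matches: 3

3


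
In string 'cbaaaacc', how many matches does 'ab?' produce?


Pattern 'ab?' matches 'a' optionally followed by 'b'.
String: 'cbaaaacc'
Scanning left to right for 'a' then checking next char:
  Match 1: 'a' (a not followed by b)
  Match 2: 'a' (a not followed by b)
  Match 3: 'a' (a not followed by b)
  Match 4: 'a' (a not followed by b)
Total matches: 4

4


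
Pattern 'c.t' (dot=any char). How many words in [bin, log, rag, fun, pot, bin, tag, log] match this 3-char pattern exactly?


Pattern 'c.t' means: starts with 'c', any single char, ends with 't'.
Checking each word (must be exactly 3 chars):
  'bin' (len=3): no
  'log' (len=3): no
  'rag' (len=3): no
  'fun' (len=3): no
  'pot' (len=3): no
  'bin' (len=3): no
  'tag' (len=3): no
  'log' (len=3): no
Matching words: []
Total: 0

0


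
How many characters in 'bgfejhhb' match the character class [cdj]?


Character class [cdj] matches any of: {c, d, j}
Scanning string 'bgfejhhb' character by character:
  pos 0: 'b' -> no
  pos 1: 'g' -> no
  pos 2: 'f' -> no
  pos 3: 'e' -> no
  pos 4: 'j' -> MATCH
  pos 5: 'h' -> no
  pos 6: 'h' -> no
  pos 7: 'b' -> no
Total matches: 1

1


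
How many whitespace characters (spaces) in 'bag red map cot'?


\s matches whitespace characters (spaces, tabs, etc.).
Text: 'bag red map cot'
This text has 4 words separated by spaces.
Number of spaces = number of words - 1 = 4 - 1 = 3

3


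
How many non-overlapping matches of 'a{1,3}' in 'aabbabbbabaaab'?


Pattern 'a{1,3}' matches between 1 and 3 consecutive a's (greedy).
String: 'aabbabbbabaaab'
Finding runs of a's and applying greedy matching:
  Run at pos 0: 'aa' (length 2)
  Run at pos 4: 'a' (length 1)
  Run at pos 8: 'a' (length 1)
  Run at pos 10: 'aaa' (length 3)
Matches: ['aa', 'a', 'a', 'aaa']
Count: 4

4


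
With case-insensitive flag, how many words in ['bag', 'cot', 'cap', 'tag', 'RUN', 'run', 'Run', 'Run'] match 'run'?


Case-insensitive matching: compare each word's lowercase form to 'run'.
  'bag' -> lower='bag' -> no
  'cot' -> lower='cot' -> no
  'cap' -> lower='cap' -> no
  'tag' -> lower='tag' -> no
  'RUN' -> lower='run' -> MATCH
  'run' -> lower='run' -> MATCH
  'Run' -> lower='run' -> MATCH
  'Run' -> lower='run' -> MATCH
Matches: ['RUN', 'run', 'Run', 'Run']
Count: 4

4


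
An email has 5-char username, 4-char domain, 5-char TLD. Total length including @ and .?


An email address has format: username@domain.tld
Username length: 5
'@' character: 1
Domain length: 4
'.' character: 1
TLD length: 5
Total = 5 + 1 + 4 + 1 + 5 = 16

16


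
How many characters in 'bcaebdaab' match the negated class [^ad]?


Negated class [^ad] matches any char NOT in {a, d}
Scanning 'bcaebdaab':
  pos 0: 'b' -> MATCH
  pos 1: 'c' -> MATCH
  pos 2: 'a' -> no (excluded)
  pos 3: 'e' -> MATCH
  pos 4: 'b' -> MATCH
  pos 5: 'd' -> no (excluded)
  pos 6: 'a' -> no (excluded)
  pos 7: 'a' -> no (excluded)
  pos 8: 'b' -> MATCH
Total matches: 5

5


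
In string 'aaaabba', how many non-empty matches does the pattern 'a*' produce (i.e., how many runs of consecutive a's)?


Pattern 'a*' matches zero or more a's. We want non-empty runs of consecutive a's.
String: 'aaaabba'
Walking through the string to find runs of a's:
  Run 1: positions 0-3 -> 'aaaa'
  Run 2: positions 6-6 -> 'a'
Non-empty runs found: ['aaaa', 'a']
Count: 2

2


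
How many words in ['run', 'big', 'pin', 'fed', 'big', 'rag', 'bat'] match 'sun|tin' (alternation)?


Alternation 'sun|tin' matches either 'sun' or 'tin'.
Checking each word:
  'run' -> no
  'big' -> no
  'pin' -> no
  'fed' -> no
  'big' -> no
  'rag' -> no
  'bat' -> no
Matches: []
Count: 0

0


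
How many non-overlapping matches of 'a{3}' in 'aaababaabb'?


Pattern 'a{3}' matches exactly 3 consecutive a's (greedy, non-overlapping).
String: 'aaababaabb'
Scanning for runs of a's:
  Run at pos 0: 'aaa' (length 3) -> 1 match(es)
  Run at pos 4: 'a' (length 1) -> 0 match(es)
  Run at pos 6: 'aa' (length 2) -> 0 match(es)
Matches found: ['aaa']
Total: 1

1


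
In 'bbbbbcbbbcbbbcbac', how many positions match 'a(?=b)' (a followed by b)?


Lookahead 'a(?=b)' matches 'a' only when followed by 'b'.
String: 'bbbbbcbbbcbbbcbac'
Checking each position where char is 'a':
  pos 15: 'a' -> no (next='c')
Matching positions: []
Count: 0

0


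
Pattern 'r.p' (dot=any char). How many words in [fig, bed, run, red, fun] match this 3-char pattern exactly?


Pattern 'r.p' means: starts with 'r', any single char, ends with 'p'.
Checking each word (must be exactly 3 chars):
  'fig' (len=3): no
  'bed' (len=3): no
  'run' (len=3): no
  'red' (len=3): no
  'fun' (len=3): no
Matching words: []
Total: 0

0


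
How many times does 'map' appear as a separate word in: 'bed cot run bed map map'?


Scanning each word for exact match 'map':
  Word 1: 'bed' -> no
  Word 2: 'cot' -> no
  Word 3: 'run' -> no
  Word 4: 'bed' -> no
  Word 5: 'map' -> MATCH
  Word 6: 'map' -> MATCH
Total matches: 2

2


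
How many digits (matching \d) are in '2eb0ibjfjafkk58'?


\d matches any digit 0-9.
Scanning '2eb0ibjfjafkk58':
  pos 0: '2' -> DIGIT
  pos 3: '0' -> DIGIT
  pos 13: '5' -> DIGIT
  pos 14: '8' -> DIGIT
Digits found: ['2', '0', '5', '8']
Total: 4

4


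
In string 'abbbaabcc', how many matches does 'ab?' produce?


Pattern 'ab?' matches 'a' optionally followed by 'b'.
String: 'abbbaabcc'
Scanning left to right for 'a' then checking next char:
  Match 1: 'ab' (a followed by b)
  Match 2: 'a' (a not followed by b)
  Match 3: 'ab' (a followed by b)
Total matches: 3

3


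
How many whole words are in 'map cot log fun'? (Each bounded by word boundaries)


Word boundaries (\b) mark the start/end of each word.
Text: 'map cot log fun'
Splitting by whitespace:
  Word 1: 'map'
  Word 2: 'cot'
  Word 3: 'log'
  Word 4: 'fun'
Total whole words: 4

4


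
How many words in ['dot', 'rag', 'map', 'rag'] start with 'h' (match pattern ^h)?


Pattern ^h anchors to start of word. Check which words begin with 'h':
  'dot' -> no
  'rag' -> no
  'map' -> no
  'rag' -> no
Matching words: []
Count: 0

0


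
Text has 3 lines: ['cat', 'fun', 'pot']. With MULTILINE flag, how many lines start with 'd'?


With MULTILINE flag, ^ matches the start of each line.
Lines: ['cat', 'fun', 'pot']
Checking which lines start with 'd':
  Line 1: 'cat' -> no
  Line 2: 'fun' -> no
  Line 3: 'pot' -> no
Matching lines: []
Count: 0

0


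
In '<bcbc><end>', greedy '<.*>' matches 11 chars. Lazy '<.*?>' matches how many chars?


Greedy '<.*>' tries to match as MUCH as possible.
Lazy '<.*?>' tries to match as LITTLE as possible.

String: '<bcbc><end>'
Greedy '<.*>' starts at first '<' and extends to the LAST '>': '<bcbc><end>' (11 chars)
Lazy '<.*?>' starts at first '<' and stops at the FIRST '>': '<bcbc>' (6 chars)

6


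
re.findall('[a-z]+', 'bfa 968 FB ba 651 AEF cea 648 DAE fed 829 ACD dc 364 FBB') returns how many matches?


Pattern '[a-z]+' finds one or more lowercase letters.
Text: 'bfa 968 FB ba 651 AEF cea 648 DAE fed 829 ACD dc 364 FBB'
Scanning for matches:
  Match 1: 'bfa'
  Match 2: 'ba'
  Match 3: 'cea'
  Match 4: 'fed'
  Match 5: 'dc'
Total matches: 5

5
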